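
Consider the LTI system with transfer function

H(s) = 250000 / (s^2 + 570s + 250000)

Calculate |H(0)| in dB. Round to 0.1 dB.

H(0) = 250000 / 250000 = 1
20 log₁₀(1) ≈ 0.00 dB

0.0 dB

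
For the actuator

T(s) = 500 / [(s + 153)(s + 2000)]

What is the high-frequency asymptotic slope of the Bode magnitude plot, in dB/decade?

Each pole contributes −20 dB/decade at high frequency; each zero contributes +20 dB/decade.
Net: 0 zero(s) − 2 pole(s) → -40 dB/decade.

-40 dB/decade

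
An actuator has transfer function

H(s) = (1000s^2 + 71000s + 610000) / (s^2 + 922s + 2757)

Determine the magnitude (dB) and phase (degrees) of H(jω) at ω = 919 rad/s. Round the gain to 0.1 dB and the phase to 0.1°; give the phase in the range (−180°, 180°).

57.0 dB, 40.8°

Substitute s = j919:
Numerator: 1000(j919)^2 + 71000(j919) + 610000 = -843951000 + j65249000
Denominator: (j919)^2 + 922(j919) + 2757 = -841804 + j847318
|N| = √(843951000² + 65249000²) ≈ 8.4647e+08, ∠N ≈ 175.58°
|D| = √(841804² + 847318²) ≈ 1.1944e+06, ∠D ≈ 134.81°
|H| = 8.4647e+08 / 1.1944e+06 ≈ 708.7
Gain = 20 log₁₀(708.7) ≈ 57.01 dB
∠H = 175.58° − 134.81° = 40.77°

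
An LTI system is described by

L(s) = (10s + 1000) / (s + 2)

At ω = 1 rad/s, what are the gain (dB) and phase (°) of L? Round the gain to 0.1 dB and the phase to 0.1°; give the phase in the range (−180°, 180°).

53.0 dB, -26.0°

Substitute s = j1:
Numerator: 10(j1) + 1000 = 1000 + j10
Denominator: (j1) + 2 = 2 + j1
|N| = √(1000² + 10²) ≈ 1000, ∠N ≈ 0.57°
|D| = √(2² + 1²) ≈ 2.2361, ∠D ≈ 26.57°
|L| = 1000 / 2.2361 ≈ 447.21
Gain = 20 log₁₀(447.21) ≈ 53.01 dB
∠L = 0.57° − 26.57° = -26.00°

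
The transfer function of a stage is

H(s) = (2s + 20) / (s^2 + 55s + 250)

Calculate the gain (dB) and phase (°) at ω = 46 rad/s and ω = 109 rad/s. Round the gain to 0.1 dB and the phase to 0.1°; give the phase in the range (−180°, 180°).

Substitute s = j46:
Numerator: 2(j46) + 20 = 20 + j92
Denominator: (j46)^2 + 55(j46) + 250 = -1866 + j2530
|N| = √(20² + 92²) ≈ 94.149, ∠N ≈ 77.74°
|D| = √(1866² + 2530²) ≈ 3143.7, ∠D ≈ 126.41°
|H| = 94.149 / 3143.7 ≈ 0.029948
Gain = 20 log₁₀(0.029948) ≈ -30.47 dB
∠H = 77.74° − 126.41° = -48.67°

Substitute s = j109:
Numerator: 2(j109) + 20 = 20 + j218
Denominator: (j109)^2 + 55(j109) + 250 = -11631 + j5995
|N| = √(20² + 218²) ≈ 218.92, ∠N ≈ 84.76°
|D| = √(11631² + 5995²) ≈ 13085, ∠D ≈ 152.73°
|H| = 218.92 / 13085 ≈ 0.016731
Gain = 20 log₁₀(0.016731) ≈ -35.53 dB
∠H = 84.76° − 152.73° = -67.97°

ω = 46: -30.5 dB, -48.7°; ω = 109: -35.5 dB, -68.0°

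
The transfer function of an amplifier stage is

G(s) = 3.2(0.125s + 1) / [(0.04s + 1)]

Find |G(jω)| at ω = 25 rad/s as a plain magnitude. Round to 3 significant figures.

7.42

At ω = 25 rad/s:
zero (1 + j25·0.125) = 1 + j3.125 → |·| ≈ 3.2811, ∠ ≈ 72.26°
pole (1 + j25·0.04) = 1 + j1 → |·| ≈ 1.4142, ∠ ≈ 45.00°
|G| = 3.2 · 3.2811 / (1.4142) ≈ 7.4244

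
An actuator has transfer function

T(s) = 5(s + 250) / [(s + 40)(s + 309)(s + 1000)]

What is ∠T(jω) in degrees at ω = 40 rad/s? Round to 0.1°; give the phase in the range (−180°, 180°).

At s = jω = j40:
zero (s+250): 250 + j40 → |·| = √(250²+40²) = √64100 ≈ 253.18, ∠ = arctan(40/250) ≈ 9.09°
pole (s+40): 40 + j40 → |·| = √(40²+40²) = √3200 ≈ 56.569, ∠ = arctan(40/40) ≈ 45.00°
pole (s+309): 309 + j40 → |·| = √(309²+40²) = √97081 ≈ 311.58, ∠ = arctan(40/309) ≈ 7.38°
pole (s+1000): 1000 + j40 → |·| = √(1000²+40²) = √1001600 ≈ 1000.8, ∠ = arctan(40/1000) ≈ 2.29°
∠T = 9.09° − 54.67° = -45.58°

-45.6°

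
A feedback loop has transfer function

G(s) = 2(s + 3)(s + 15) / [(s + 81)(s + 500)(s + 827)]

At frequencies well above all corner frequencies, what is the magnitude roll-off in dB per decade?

Each pole contributes −20 dB/decade at high frequency; each zero contributes +20 dB/decade.
Net: 2 zero(s) − 3 pole(s) → -20 dB/decade.

-20 dB/decade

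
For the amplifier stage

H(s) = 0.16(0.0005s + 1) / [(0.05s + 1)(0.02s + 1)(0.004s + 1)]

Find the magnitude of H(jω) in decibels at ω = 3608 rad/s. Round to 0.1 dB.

-115.1 dB

At ω = 3608 rad/s:
zero (1 + j3608·0.0005) = 1 + j1.804 → |·| ≈ 2.0626, ∠ ≈ 61.00°
pole (1 + j3608·0.05) = 1 + j180.4 → |·| ≈ 180.4, ∠ ≈ 89.68°
pole (1 + j3608·0.02) = 1 + j72.16 → |·| ≈ 72.167, ∠ ≈ 89.21°
pole (1 + j3608·0.004) = 1 + j14.432 → |·| ≈ 14.467, ∠ ≈ 86.04°
|H| = 0.16 · 2.0626 / (180.4 · 72.167 · 14.467) ≈ 1.7522e-06
Gain = 20 log₁₀(1.7522e-06) ≈ -115.13 dB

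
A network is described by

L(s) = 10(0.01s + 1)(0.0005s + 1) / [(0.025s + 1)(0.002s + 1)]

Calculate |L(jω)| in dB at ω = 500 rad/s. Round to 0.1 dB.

9.4 dB

At ω = 500 rad/s:
zero (1 + j500·0.01) = 1 + j5 → |·| ≈ 5.099, ∠ ≈ 78.69°
zero (1 + j500·0.0005) = 1 + j0.25 → |·| ≈ 1.0308, ∠ ≈ 14.04°
pole (1 + j500·0.025) = 1 + j12.5 → |·| ≈ 12.54, ∠ ≈ 85.43°
pole (1 + j500·0.002) = 1 + j1 → |·| ≈ 1.4142, ∠ ≈ 45.00°
|L| = 10 · 5.099 · 1.0308 / (12.54 · 1.4142) ≈ 2.9638
Gain = 20 log₁₀(2.9638) ≈ 9.44 dB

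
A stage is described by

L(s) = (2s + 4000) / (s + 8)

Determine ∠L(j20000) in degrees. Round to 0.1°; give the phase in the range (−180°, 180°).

Substitute s = j20000:
Numerator: 2(j20000) + 4000 = 4000 + j40000
Denominator: (j20000) + 8 = 8 + j20000
|N| = √(4000² + 40000²) ≈ 40200, ∠N ≈ 84.29°
|D| = √(8² + 20000²) ≈ 20000, ∠D ≈ 89.98°
∠L = 84.29° − 89.98° = -5.69°

-5.7°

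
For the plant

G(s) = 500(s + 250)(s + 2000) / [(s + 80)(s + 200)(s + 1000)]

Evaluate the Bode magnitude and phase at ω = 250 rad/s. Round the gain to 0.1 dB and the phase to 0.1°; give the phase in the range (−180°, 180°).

12.3 dB, -85.5°

At s = jω = j250:
zero (s+250): 250 + j250 → |·| = √(250²+250²) = √125000 ≈ 353.55, ∠ = arctan(250/250) ≈ 45.00°
zero (s+2000): 2000 + j250 → |·| = √(2000²+250²) = √4062500 ≈ 2015.6, ∠ = arctan(250/2000) ≈ 7.13°
pole (s+80): 80 + j250 → |·| = √(80²+250²) = √68900 ≈ 262.49, ∠ = arctan(250/80) ≈ 72.26°
pole (s+200): 200 + j250 → |·| = √(200²+250²) = √102500 ≈ 320.16, ∠ = arctan(250/200) ≈ 51.34°
pole (s+1000): 1000 + j250 → |·| = √(1000²+250²) = √1062500 ≈ 1030.8, ∠ = arctan(250/1000) ≈ 14.04°
|G| = 500 · 7.1262e+05 / 8.6627e+07 ≈ 4.1132
Gain = 20 log₁₀(4.1132) ≈ 12.28 dB
∠G = 52.13° − 137.64° = -85.51°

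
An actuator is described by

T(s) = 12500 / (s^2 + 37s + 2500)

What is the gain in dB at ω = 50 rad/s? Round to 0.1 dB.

At s = jω = j50:
quadratic: (j50)² + 37·j50 + 2500 = 0 + j1850 → |·| ≈ 1850, ∠ ≈ 90.00°
|T| = 12500 / 1850 ≈ 6.7568
Gain = 20 log₁₀(6.7568) ≈ 16.59 dB

16.6 dB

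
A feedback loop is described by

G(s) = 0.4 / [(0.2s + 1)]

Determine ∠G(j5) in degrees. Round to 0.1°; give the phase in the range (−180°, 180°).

At ω = 5 rad/s:
pole (1 + j5·0.2) = 1 + j1 → |·| ≈ 1.4142, ∠ ≈ 45.00°
∠G = (0°) − (45.00°) = -45.00°

-45.0°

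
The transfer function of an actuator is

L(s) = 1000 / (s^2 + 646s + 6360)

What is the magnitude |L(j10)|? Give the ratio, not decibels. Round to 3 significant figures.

Substitute s = j10:
Numerator: 1000 = 1000 + j0
Denominator: (j10)^2 + 646(j10) + 6360 = 6260 + j6460
|N| = √(1000² + 0²) ≈ 1000, ∠N ≈ 0.00°
|D| = √(6260² + 6460²) ≈ 8995.5, ∠D ≈ 45.90°
|L| = 1000 / 8995.5 ≈ 0.11117

0.111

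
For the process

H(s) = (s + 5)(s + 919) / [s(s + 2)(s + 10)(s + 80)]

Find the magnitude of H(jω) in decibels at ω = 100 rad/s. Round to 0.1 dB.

-62.9 dB

At s = jω = j100:
zero (s+5): 5 + j100 → |·| = √(5²+100²) = √10025 ≈ 100.12, ∠ = arctan(100/5) ≈ 87.14°
zero (s+919): 919 + j100 → |·| = √(919²+100²) = √854561 ≈ 924.42, ∠ = arctan(100/919) ≈ 6.21°
pole (s+2): 2 + j100 → |·| = √(2²+100²) = √10004 ≈ 100.02, ∠ = arctan(100/2) ≈ 88.85°
pole (s+10): 10 + j100 → |·| = √(10²+100²) = √10100 ≈ 100.5, ∠ = arctan(100/10) ≈ 84.29°
pole (s+80): 80 + j100 → |·| = √(80²+100²) = √16400 ≈ 128.06, ∠ = arctan(100/80) ≈ 51.34°
pole at origin: |s| = 100, ∠ = 90.00° (in denominator)
|H| = 1 · 92553 / 1.2873e+08 ≈ 0.00071897
Gain = 20 log₁₀(0.00071897) ≈ -62.87 dB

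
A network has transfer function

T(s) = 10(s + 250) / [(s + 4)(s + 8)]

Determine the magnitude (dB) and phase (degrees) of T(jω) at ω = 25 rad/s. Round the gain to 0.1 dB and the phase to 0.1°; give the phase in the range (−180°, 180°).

At s = jω = j25:
zero (s+250): 250 + j25 → |·| = √(250²+25²) = √63125 ≈ 251.25, ∠ = arctan(25/250) ≈ 5.71°
pole (s+4): 4 + j25 → |·| = √(4²+25²) = √641 ≈ 25.318, ∠ = arctan(25/4) ≈ 80.91°
pole (s+8): 8 + j25 → |·| = √(8²+25²) = √689 ≈ 26.249, ∠ = arctan(25/8) ≈ 72.26°
|T| = 10 · 251.25 / 664.57 ≈ 3.7806
Gain = 20 log₁₀(3.7806) ≈ 11.55 dB
∠T = 5.71° − 153.17° = -147.46°

11.6 dB, -147.5°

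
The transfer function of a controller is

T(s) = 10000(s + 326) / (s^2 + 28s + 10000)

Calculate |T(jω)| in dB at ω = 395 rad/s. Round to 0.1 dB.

At s = jω = j395:
zero (s+326): 326 + j395 → |·| = √(326²+395²) = √262301 ≈ 512.15, ∠ = arctan(395/326) ≈ 50.47°
quadratic: (j395)² + 28·j395 + 10000 = -146025 + j11060 → |·| ≈ 1.4644e+05, ∠ ≈ 175.67°
|T| = 10000 · 512.15 / 1.4644e+05 ≈ 34.973
Gain = 20 log₁₀(34.973) ≈ 30.87 dB

30.9 dB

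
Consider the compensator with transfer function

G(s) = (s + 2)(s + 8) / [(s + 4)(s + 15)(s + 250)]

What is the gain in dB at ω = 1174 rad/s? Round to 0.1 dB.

-61.6 dB

At s = jω = j1174:
zero (s+2): 2 + j1174 → |·| = √(2²+1174²) = √1378280 ≈ 1174, ∠ = arctan(1174/2) ≈ 89.90°
zero (s+8): 8 + j1174 → |·| = √(8²+1174²) = √1378340 ≈ 1174, ∠ = arctan(1174/8) ≈ 89.61°
pole (s+4): 4 + j1174 → |·| = √(4²+1174²) = √1378292 ≈ 1174, ∠ = arctan(1174/4) ≈ 89.80°
pole (s+15): 15 + j1174 → |·| = √(15²+1174²) = √1378501 ≈ 1174.1, ∠ = arctan(1174/15) ≈ 89.27°
pole (s+250): 250 + j1174 → |·| = √(250²+1174²) = √1440776 ≈ 1200.3, ∠ = arctan(1174/250) ≈ 77.98°
|G| = 1 · 1.3783e+06 / 1.6545e+09 ≈ 0.00083306
Gain = 20 log₁₀(0.00083306) ≈ -61.59 dB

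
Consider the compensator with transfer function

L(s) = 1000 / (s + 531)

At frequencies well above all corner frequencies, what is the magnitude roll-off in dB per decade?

Each pole contributes −20 dB/decade at high frequency; each zero contributes +20 dB/decade.
Net: 0 zero(s) − 1 pole(s) → -20 dB/decade.

-20 dB/decade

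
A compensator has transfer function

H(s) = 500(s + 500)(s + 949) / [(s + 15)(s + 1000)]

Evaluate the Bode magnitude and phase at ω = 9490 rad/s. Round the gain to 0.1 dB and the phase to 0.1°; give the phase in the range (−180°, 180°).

At s = jω = j9490:
zero (s+500): 500 + j9490 → |·| = √(500²+9490²) = √90310100 ≈ 9503.2, ∠ = arctan(9490/500) ≈ 86.98°
zero (s+949): 949 + j9490 → |·| = √(949²+9490²) = √90960701 ≈ 9537.3, ∠ = arctan(9490/949) ≈ 84.29°
pole (s+15): 15 + j9490 → |·| = √(15²+9490²) = √90060325 ≈ 9490, ∠ = arctan(9490/15) ≈ 89.91°
pole (s+1000): 1000 + j9490 → |·| = √(1000²+9490²) = √91060100 ≈ 9542.5, ∠ = arctan(9490/1000) ≈ 83.98°
|H| = 500 · 9.0635e+07 / 9.0558e+07 ≈ 500.43
Gain = 20 log₁₀(500.43) ≈ 53.99 dB
∠H = 171.27° − 173.89° = -2.62°

54.0 dB, -2.6°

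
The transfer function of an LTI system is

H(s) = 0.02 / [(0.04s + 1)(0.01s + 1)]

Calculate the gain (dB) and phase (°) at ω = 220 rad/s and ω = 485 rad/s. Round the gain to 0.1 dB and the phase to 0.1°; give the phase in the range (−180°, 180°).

At ω = 220 rad/s:
pole (1 + j220·0.04) = 1 + j8.8 → |·| ≈ 8.8566, ∠ ≈ 83.52°
pole (1 + j220·0.01) = 1 + j2.2 → |·| ≈ 2.4166, ∠ ≈ 65.56°
|H| = 0.02 · 1 / (8.8566 · 2.4166) ≈ 0.00093445
Gain = 20 log₁₀(0.00093445) ≈ -60.59 dB
∠H = (0°) − (83.52° + 65.56°) = -149.08°

At ω = 485 rad/s:
pole (1 + j485·0.04) = 1 + j19.4 → |·| ≈ 19.426, ∠ ≈ 87.05°
pole (1 + j485·0.01) = 1 + j4.85 → |·| ≈ 4.952, ∠ ≈ 78.35°
|H| = 0.02 · 1 / (19.426 · 4.952) ≈ 0.00020791
Gain = 20 log₁₀(0.00020791) ≈ -73.64 dB
∠H = (0°) − (87.05° + 78.35°) = -165.40°

ω = 220: -60.6 dB, -149.1°; ω = 485: -73.6 dB, -165.4°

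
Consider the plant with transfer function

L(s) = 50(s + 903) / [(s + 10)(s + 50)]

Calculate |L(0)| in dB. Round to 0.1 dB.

L(0) = 50·903 / (10·50) = 90.3
20 log₁₀(90.3) ≈ 39.11 dB

39.1 dB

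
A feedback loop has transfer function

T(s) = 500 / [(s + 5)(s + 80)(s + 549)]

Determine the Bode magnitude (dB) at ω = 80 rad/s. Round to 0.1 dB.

At s = jω = j80:
pole (s+5): 5 + j80 → |·| = √(5²+80²) = √6425 ≈ 80.156, ∠ = arctan(80/5) ≈ 86.42°
pole (s+80): 80 + j80 → |·| = √(80²+80²) = √12800 ≈ 113.14, ∠ = arctan(80/80) ≈ 45.00°
pole (s+549): 549 + j80 → |·| = √(549²+80²) = √307801 ≈ 554.8, ∠ = arctan(80/549) ≈ 8.29°
|T| = 500 / 5.0314e+06 ≈ 9.9376e-05
Gain = 20 log₁₀(9.9376e-05) ≈ -80.05 dB

-80.1 dB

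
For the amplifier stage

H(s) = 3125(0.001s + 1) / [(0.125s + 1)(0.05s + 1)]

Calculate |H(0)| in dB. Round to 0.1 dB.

H(0) = 3125 · 1 / 1 = 3125
20 log₁₀(3125) ≈ 69.90 dB

69.9 dB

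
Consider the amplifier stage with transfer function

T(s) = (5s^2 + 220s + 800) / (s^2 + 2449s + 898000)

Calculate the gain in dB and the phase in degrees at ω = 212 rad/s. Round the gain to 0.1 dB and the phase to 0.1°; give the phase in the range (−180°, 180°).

Substitute s = j212:
Numerator: 5(j212)^2 + 220(j212) + 800 = -223920 + j46640
Denominator: (j212)^2 + 2449(j212) + 898000 = 853056 + j519188
|N| = √(223920² + 46640²) ≈ 2.2873e+05, ∠N ≈ 168.23°
|D| = √(853056² + 519188²) ≈ 9.9863e+05, ∠D ≈ 31.33°
|T| = 2.2873e+05 / 9.9863e+05 ≈ 0.22904
Gain = 20 log₁₀(0.22904) ≈ -12.80 dB
∠T = 168.23° − 31.33° = 136.90°

-12.8 dB, 136.9°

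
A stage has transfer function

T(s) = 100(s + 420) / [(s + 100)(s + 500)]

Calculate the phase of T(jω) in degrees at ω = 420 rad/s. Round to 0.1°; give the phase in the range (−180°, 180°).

-71.6°

At s = jω = j420:
zero (s+420): 420 + j420 → |·| = √(420²+420²) = √352800 ≈ 593.97, ∠ = arctan(420/420) ≈ 45.00°
pole (s+100): 100 + j420 → |·| = √(100²+420²) = √186400 ≈ 431.74, ∠ = arctan(420/100) ≈ 76.61°
pole (s+500): 500 + j420 → |·| = √(500²+420²) = √426400 ≈ 652.99, ∠ = arctan(420/500) ≈ 40.03°
∠T = 45.00° − 116.64° = -71.64°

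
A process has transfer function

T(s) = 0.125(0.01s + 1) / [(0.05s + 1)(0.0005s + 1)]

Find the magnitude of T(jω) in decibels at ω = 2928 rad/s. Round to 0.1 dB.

At ω = 2928 rad/s:
zero (1 + j2928·0.01) = 1 + j29.28 → |·| ≈ 29.297, ∠ ≈ 88.04°
pole (1 + j2928·0.05) = 1 + j146.4 → |·| ≈ 146.4, ∠ ≈ 89.61°
pole (1 + j2928·0.0005) = 1 + j1.464 → |·| ≈ 1.7729, ∠ ≈ 55.66°
|T| = 0.125 · 29.297 / (146.4 · 1.7729) ≈ 0.014109
Gain = 20 log₁₀(0.014109) ≈ -37.01 dB

-37.0 dB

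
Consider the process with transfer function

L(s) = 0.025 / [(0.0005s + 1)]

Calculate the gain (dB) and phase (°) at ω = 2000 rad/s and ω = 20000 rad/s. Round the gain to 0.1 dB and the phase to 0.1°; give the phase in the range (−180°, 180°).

At ω = 2000 rad/s:
pole (1 + j2000·0.0005) = 1 + j1 → |·| ≈ 1.4142, ∠ ≈ 45.00°
|L| = 0.025 · 1 / (1.4142) ≈ 0.017678
Gain = 20 log₁₀(0.017678) ≈ -35.05 dB
∠L = (0°) − (45.00°) = -45.00°

At ω = 20000 rad/s:
pole (1 + j20000·0.0005) = 1 + j10 → |·| ≈ 10.05, ∠ ≈ 84.29°
|L| = 0.025 · 1 / (10.05) ≈ 0.0024876
Gain = 20 log₁₀(0.0024876) ≈ -52.08 dB
∠L = (0°) − (84.29°) = -84.29°

ω = 2000: -35.1 dB, -45.0°; ω = 20000: -52.1 dB, -84.3°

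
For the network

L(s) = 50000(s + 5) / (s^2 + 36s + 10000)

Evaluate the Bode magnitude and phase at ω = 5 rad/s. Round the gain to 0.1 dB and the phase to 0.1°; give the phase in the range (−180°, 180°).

At s = jω = j5:
zero (s+5): 5 + j5 → |·| = √(5²+5²) = √50 ≈ 7.0711, ∠ = arctan(5/5) ≈ 45.00°
quadratic: (j5)² + 36·j5 + 10000 = 9975 + j180 → |·| ≈ 9976.6, ∠ ≈ 1.03°
|L| = 50000 · 7.0711 / 9976.6 ≈ 35.438
Gain = 20 log₁₀(35.438) ≈ 30.99 dB
∠L = 45.00° − 1.03° = 43.97°

31.0 dB, 44.0°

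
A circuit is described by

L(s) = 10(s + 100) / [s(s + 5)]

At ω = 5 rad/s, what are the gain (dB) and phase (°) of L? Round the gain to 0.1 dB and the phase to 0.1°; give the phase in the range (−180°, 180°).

At s = jω = j5:
zero (s+100): 100 + j5 → |·| = √(100²+5²) = √10025 ≈ 100.12, ∠ = arctan(5/100) ≈ 2.86°
pole (s+5): 5 + j5 → |·| = √(5²+5²) = √50 ≈ 7.0711, ∠ = arctan(5/5) ≈ 45.00°
pole at origin: |s| = 5, ∠ = 90.00° (in denominator)
|L| = 10 · 100.12 / 35.355 ≈ 28.318
Gain = 20 log₁₀(28.318) ≈ 29.04 dB
∠L = 2.86° − 135.00° = -132.14°

29.0 dB, -132.1°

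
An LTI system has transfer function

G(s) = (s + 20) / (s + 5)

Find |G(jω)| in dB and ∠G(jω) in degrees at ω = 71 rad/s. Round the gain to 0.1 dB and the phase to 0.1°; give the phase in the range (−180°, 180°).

At s = jω = j71:
zero (s+20): 20 + j71 → |·| = √(20²+71²) = √5441 ≈ 73.763, ∠ = arctan(71/20) ≈ 74.27°
pole (s+5): 5 + j71 → |·| = √(5²+71²) = √5066 ≈ 71.176, ∠ = arctan(71/5) ≈ 85.97°
|G| = 1 · 73.763 / 71.176 ≈ 1.0363
Gain = 20 log₁₀(1.0363) ≈ 0.31 dB
∠G = 74.27° − 85.97° = -11.70°

0.3 dB, -11.7°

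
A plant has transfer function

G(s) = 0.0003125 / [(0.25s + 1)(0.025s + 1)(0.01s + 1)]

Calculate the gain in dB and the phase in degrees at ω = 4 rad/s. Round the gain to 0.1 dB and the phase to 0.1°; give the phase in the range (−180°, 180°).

At ω = 4 rad/s:
pole (1 + j4·0.25) = 1 + j1 → |·| ≈ 1.4142, ∠ ≈ 45.00°
pole (1 + j4·0.025) = 1 + j0.1 → |·| ≈ 1.005, ∠ ≈ 5.71°
pole (1 + j4·0.01) = 1 + j0.04 → |·| ≈ 1.0008, ∠ ≈ 2.29°
|G| = 0.0003125 · 1 / (1.4142 · 1.005 · 1.0008) ≈ 0.0002197
Gain = 20 log₁₀(0.0002197) ≈ -73.16 dB
∠G = (0°) − (45.00° + 5.71° + 2.29°) = -53.00°

-73.2 dB, -53.0°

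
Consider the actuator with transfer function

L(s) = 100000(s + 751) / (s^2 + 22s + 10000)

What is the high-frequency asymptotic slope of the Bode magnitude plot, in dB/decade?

-20 dB/decade

Each pole contributes −20 dB/decade at high frequency; each zero contributes +20 dB/decade.
Net: 1 zero(s) − 2 pole(s) → -20 dB/decade.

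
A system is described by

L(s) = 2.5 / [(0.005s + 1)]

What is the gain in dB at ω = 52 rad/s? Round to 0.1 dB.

7.7 dB

At ω = 52 rad/s:
pole (1 + j52·0.005) = 1 + j0.26 → |·| ≈ 1.0332, ∠ ≈ 14.57°
|L| = 2.5 · 1 / (1.0332) ≈ 2.4197
Gain = 20 log₁₀(2.4197) ≈ 7.68 dB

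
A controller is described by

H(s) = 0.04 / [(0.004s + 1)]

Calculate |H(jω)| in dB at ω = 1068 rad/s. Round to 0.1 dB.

At ω = 1068 rad/s:
pole (1 + j1068·0.004) = 1 + j4.272 → |·| ≈ 4.3875, ∠ ≈ 76.83°
|H| = 0.04 · 1 / (4.3875) ≈ 0.0091168
Gain = 20 log₁₀(0.0091168) ≈ -40.80 dB

-40.8 dB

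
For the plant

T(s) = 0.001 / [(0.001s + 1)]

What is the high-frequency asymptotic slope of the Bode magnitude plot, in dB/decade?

-20 dB/decade

Each pole contributes −20 dB/decade at high frequency; each zero contributes +20 dB/decade.
Net: 0 zero(s) − 1 pole(s) → -20 dB/decade.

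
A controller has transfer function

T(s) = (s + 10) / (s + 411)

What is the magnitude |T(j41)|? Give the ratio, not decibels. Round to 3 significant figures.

Substitute s = j41:
Numerator: (j41) + 10 = 10 + j41
Denominator: (j41) + 411 = 411 + j41
|N| = √(10² + 41²) ≈ 42.202, ∠N ≈ 76.29°
|D| = √(411² + 41²) ≈ 413.04, ∠D ≈ 5.70°
|T| = 42.202 / 413.04 ≈ 0.10217

0.102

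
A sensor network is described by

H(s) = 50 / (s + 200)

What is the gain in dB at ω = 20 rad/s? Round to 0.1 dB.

At s = jω = j20:
pole (s+200): 200 + j20 → |·| = √(200²+20²) = √40400 ≈ 201, ∠ = arctan(20/200) ≈ 5.71°
|H| = 50 / 201 ≈ 0.24876
Gain = 20 log₁₀(0.24876) ≈ -12.08 dB

-12.1 dB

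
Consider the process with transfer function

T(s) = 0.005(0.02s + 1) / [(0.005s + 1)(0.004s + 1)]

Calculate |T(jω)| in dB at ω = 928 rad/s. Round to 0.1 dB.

-45.9 dB

At ω = 928 rad/s:
zero (1 + j928·0.02) = 1 + j18.56 → |·| ≈ 18.587, ∠ ≈ 86.92°
pole (1 + j928·0.005) = 1 + j4.64 → |·| ≈ 4.7465, ∠ ≈ 77.84°
pole (1 + j928·0.004) = 1 + j3.712 → |·| ≈ 3.8443, ∠ ≈ 74.92°
|T| = 0.005 · 18.587 / (4.7465 · 3.8443) ≈ 0.0050932
Gain = 20 log₁₀(0.0050932) ≈ -45.86 dB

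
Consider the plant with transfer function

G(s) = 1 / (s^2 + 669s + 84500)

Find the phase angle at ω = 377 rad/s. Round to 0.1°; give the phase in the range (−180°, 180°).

Substitute s = j377:
Numerator: 1 = 1 + j0
Denominator: (j377)^2 + 669(j377) + 84500 = -57629 + j252213
|N| = √(1² + 0²) ≈ 1, ∠N ≈ 0.00°
|D| = √(57629² + 252213²) ≈ 2.5871e+05, ∠D ≈ 102.87°
∠G = 0.00° − 102.87° = -102.87°

-102.9°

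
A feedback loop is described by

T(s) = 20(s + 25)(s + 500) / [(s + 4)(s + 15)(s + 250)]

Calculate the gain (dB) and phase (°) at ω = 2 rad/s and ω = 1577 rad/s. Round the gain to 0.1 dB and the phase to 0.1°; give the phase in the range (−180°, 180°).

ω = 2: 23.4 dB, -29.8°; ω = 1577: -37.6 dB, -98.8°

At s = jω = j2:
zero (s+25): 25 + j2 → |·| = √(25²+2²) = √629 ≈ 25.08, ∠ = arctan(2/25) ≈ 4.57°
zero (s+500): 500 + j2 → |·| = √(500²+2²) = √250004 ≈ 500, ∠ = arctan(2/500) ≈ 0.23°
pole (s+4): 4 + j2 → |·| = √(4²+2²) = √20 ≈ 4.4721, ∠ = arctan(2/4) ≈ 26.57°
pole (s+15): 15 + j2 → |·| = √(15²+2²) = √229 ≈ 15.133, ∠ = arctan(2/15) ≈ 7.59°
pole (s+250): 250 + j2 → |·| = √(250²+2²) = √62504 ≈ 250.01, ∠ = arctan(2/250) ≈ 0.46°
|T| = 20 · 12540 / 16920 ≈ 14.823
Gain = 20 log₁₀(14.823) ≈ 23.42 dB
∠T = 4.80° − 34.62° = -29.82°

At s = jω = j1577:
zero (s+25): 25 + j1577 → |·| = √(25²+1577²) = √2487554 ≈ 1577.2, ∠ = arctan(1577/25) ≈ 89.09°
zero (s+500): 500 + j1577 → |·| = √(500²+1577²) = √2736929 ≈ 1654.4, ∠ = arctan(1577/500) ≈ 72.41°
pole (s+4): 4 + j1577 → |·| = √(4²+1577²) = √2486945 ≈ 1577, ∠ = arctan(1577/4) ≈ 89.85°
pole (s+15): 15 + j1577 → |·| = √(15²+1577²) = √2487154 ≈ 1577.1, ∠ = arctan(1577/15) ≈ 89.46°
pole (s+250): 250 + j1577 → |·| = √(250²+1577²) = √2549429 ≈ 1596.7, ∠ = arctan(1577/250) ≈ 80.99°
|T| = 20 · 2.6093e+06 / 3.9711e+09 ≈ 0.013141
Gain = 20 log₁₀(0.013141) ≈ -37.63 dB
∠T = 161.50° − 260.30° = -98.80°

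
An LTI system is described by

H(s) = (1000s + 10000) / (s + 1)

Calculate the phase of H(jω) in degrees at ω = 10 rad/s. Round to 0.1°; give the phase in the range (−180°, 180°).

-39.3°

Substitute s = j10:
Numerator: 1000(j10) + 10000 = 10000 + j10000
Denominator: (j10) + 1 = 1 + j10
|N| = √(10000² + 10000²) ≈ 14142, ∠N ≈ 45.00°
|D| = √(1² + 10²) ≈ 10.05, ∠D ≈ 84.29°
∠H = 45.00° − 84.29° = -39.29°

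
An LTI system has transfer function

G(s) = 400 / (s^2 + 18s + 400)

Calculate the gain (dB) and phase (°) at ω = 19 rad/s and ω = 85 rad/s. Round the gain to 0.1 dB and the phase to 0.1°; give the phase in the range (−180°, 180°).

ω = 19: 1.3 dB, -83.5°; ω = 85: -24.9 dB, -167.4°

At s = jω = j19:
quadratic: (j19)² + 18·j19 + 400 = 39 + j342 → |·| ≈ 344.22, ∠ ≈ 83.49°
|G| = 400 / 344.22 ≈ 1.162
Gain = 20 log₁₀(1.162) ≈ 1.30 dB
∠G = 0.00° − 83.49° = -83.49°

At s = jω = j85:
quadratic: (j85)² + 18·j85 + 400 = -6825 + j1530 → |·| ≈ 6994.4, ∠ ≈ 167.36°
|G| = 400 / 6994.4 ≈ 0.057189
Gain = 20 log₁₀(0.057189) ≈ -24.85 dB
∠G = 0.00° − 167.36° = -167.36°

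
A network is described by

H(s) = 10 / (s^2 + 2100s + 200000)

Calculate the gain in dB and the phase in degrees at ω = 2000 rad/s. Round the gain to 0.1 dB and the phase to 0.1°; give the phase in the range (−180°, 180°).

Substitute s = j2000:
Numerator: 10 = 10 + j0
Denominator: (j2000)^2 + 2100(j2000) + 200000 = -3800000 + j4200000
|N| = √(10² + 0²) ≈ 10, ∠N ≈ 0.00°
|D| = √(3800000² + 4200000²) ≈ 5.6639e+06, ∠D ≈ 132.14°
|H| = 10 / 5.6639e+06 ≈ 1.7656e-06
Gain = 20 log₁₀(1.7656e-06) ≈ -115.06 dB
∠H = 0.00° − 132.14° = -132.14°

-115.1 dB, -132.1°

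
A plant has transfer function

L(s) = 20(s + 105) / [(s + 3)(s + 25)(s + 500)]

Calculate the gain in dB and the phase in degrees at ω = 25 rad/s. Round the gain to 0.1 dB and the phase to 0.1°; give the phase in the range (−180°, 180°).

At s = jω = j25:
zero (s+105): 105 + j25 → |·| = √(105²+25²) = √11650 ≈ 107.94, ∠ = arctan(25/105) ≈ 13.39°
pole (s+3): 3 + j25 → |·| = √(3²+25²) = √634 ≈ 25.179, ∠ = arctan(25/3) ≈ 83.16°
pole (s+25): 25 + j25 → |·| = √(25²+25²) = √1250 ≈ 35.355, ∠ = arctan(25/25) ≈ 45.00°
pole (s+500): 500 + j25 → |·| = √(500²+25²) = √250625 ≈ 500.62, ∠ = arctan(25/500) ≈ 2.86°
|L| = 20 · 107.94 / 4.4565e+05 ≈ 0.0048442
Gain = 20 log₁₀(0.0048442) ≈ -46.30 dB
∠L = 13.39° − 131.02° = -117.63°

-46.3 dB, -117.6°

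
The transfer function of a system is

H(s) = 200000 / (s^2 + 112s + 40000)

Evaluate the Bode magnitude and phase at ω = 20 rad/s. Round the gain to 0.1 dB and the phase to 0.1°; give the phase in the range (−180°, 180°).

At s = jω = j20:
quadratic: (j20)² + 112·j20 + 40000 = 39600 + j2240 → |·| ≈ 39663, ∠ ≈ 3.24°
|H| = 200000 / 39663 ≈ 5.0425
Gain = 20 log₁₀(5.0425) ≈ 14.05 dB
∠H = 0.00° − 3.24° = -3.24°

14.1 dB, -3.2°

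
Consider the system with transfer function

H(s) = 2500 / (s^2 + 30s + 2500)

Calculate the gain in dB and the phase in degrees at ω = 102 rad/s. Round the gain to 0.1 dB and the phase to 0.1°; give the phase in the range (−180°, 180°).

At s = jω = j102:
quadratic: (j102)² + 30·j102 + 2500 = -7904 + j3060 → |·| ≈ 8475.7, ∠ ≈ 158.84°
|H| = 2500 / 8475.7 ≈ 0.29496
Gain = 20 log₁₀(0.29496) ≈ -10.60 dB
∠H = 0.00° − 158.84° = -158.84°

-10.6 dB, -158.8°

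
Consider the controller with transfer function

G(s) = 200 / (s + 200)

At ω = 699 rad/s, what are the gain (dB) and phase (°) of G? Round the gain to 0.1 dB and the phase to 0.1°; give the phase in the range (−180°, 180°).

-11.2 dB, -74.0°

At s = jω = j699:
pole (s+200): 200 + j699 → |·| = √(200²+699²) = √528601 ≈ 727.05, ∠ = arctan(699/200) ≈ 74.03°
|G| = 200 / 727.05 ≈ 0.27508
Gain = 20 log₁₀(0.27508) ≈ -11.21 dB
∠G = 0.00° − 74.03° = -74.03°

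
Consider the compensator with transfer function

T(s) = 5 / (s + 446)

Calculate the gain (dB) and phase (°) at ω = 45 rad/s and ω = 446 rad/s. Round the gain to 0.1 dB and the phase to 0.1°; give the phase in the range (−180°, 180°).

ω = 45: -39.1 dB, -5.8°; ω = 446: -42.0 dB, -45.0°

Substitute s = j45:
Numerator: 5 = 5 + j0
Denominator: (j45) + 446 = 446 + j45
|N| = √(5² + 0²) ≈ 5, ∠N ≈ 0.00°
|D| = √(446² + 45²) ≈ 448.26, ∠D ≈ 5.76°
|T| = 5 / 448.26 ≈ 0.011154
Gain = 20 log₁₀(0.011154) ≈ -39.05 dB
∠T = 0.00° − 5.76° = -5.76°

Substitute s = j446:
Numerator: 5 = 5 + j0
Denominator: (j446) + 446 = 446 + j446
|N| = √(5² + 0²) ≈ 5, ∠N ≈ 0.00°
|D| = √(446² + 446²) ≈ 630.74, ∠D ≈ 45.00°
|T| = 5 / 630.74 ≈ 0.0079272
Gain = 20 log₁₀(0.0079272) ≈ -42.02 dB
∠T = 0.00° − 45.00° = -45.00°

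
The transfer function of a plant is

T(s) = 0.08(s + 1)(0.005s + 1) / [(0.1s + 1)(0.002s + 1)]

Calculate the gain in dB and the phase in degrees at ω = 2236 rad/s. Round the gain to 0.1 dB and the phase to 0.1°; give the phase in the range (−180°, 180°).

5.8 dB, 7.7°

At ω = 2236 rad/s:
zero (1 + j2236·1) = 1 + j2236 → |·| ≈ 2236, ∠ ≈ 89.97°
zero (1 + j2236·0.005) = 1 + j11.18 → |·| ≈ 11.225, ∠ ≈ 84.89°
pole (1 + j2236·0.1) = 1 + j223.6 → |·| ≈ 223.6, ∠ ≈ 89.74°
pole (1 + j2236·0.002) = 1 + j4.472 → |·| ≈ 4.5824, ∠ ≈ 77.40°
|T| = 0.08 · 2236 · 11.225 / (223.6 · 4.5824) ≈ 1.9597
Gain = 20 log₁₀(1.9597) ≈ 5.84 dB
∠T = (89.97° + 84.89°) − (89.74° + 77.40°) = 7.72°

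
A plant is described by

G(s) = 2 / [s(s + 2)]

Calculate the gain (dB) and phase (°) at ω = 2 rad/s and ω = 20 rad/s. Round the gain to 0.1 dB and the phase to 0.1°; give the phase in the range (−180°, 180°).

At s = jω = j2:
pole (s+2): 2 + j2 → |·| = √(2²+2²) = √8 ≈ 2.8284, ∠ = arctan(2/2) ≈ 45.00°
pole at origin: |s| = 2, ∠ = 90.00° (in denominator)
|G| = 2 / 5.6568 ≈ 0.35356
Gain = 20 log₁₀(0.35356) ≈ -9.03 dB
∠G = 0.00° − 135.00° = -135.00°

At s = jω = j20:
pole (s+2): 2 + j20 → |·| = √(2²+20²) = √404 ≈ 20.1, ∠ = arctan(20/2) ≈ 84.29°
pole at origin: |s| = 20, ∠ = 90.00° (in denominator)
|G| = 2 / 402 ≈ 0.0049751
Gain = 20 log₁₀(0.0049751) ≈ -46.06 dB
∠G = 0.00° − 174.29° = -174.29°

ω = 2: -9.0 dB, -135.0°; ω = 20: -46.1 dB, -174.3°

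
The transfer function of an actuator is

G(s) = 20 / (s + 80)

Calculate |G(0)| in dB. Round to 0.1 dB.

-12.0 dB

G(0) = 20 / (80) = 0.25
20 log₁₀(0.25) ≈ -12.04 dB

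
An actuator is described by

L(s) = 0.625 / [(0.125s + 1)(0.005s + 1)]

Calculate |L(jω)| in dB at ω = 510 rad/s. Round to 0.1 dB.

-48.9 dB

At ω = 510 rad/s:
pole (1 + j510·0.125) = 1 + j63.75 → |·| ≈ 63.758, ∠ ≈ 89.10°
pole (1 + j510·0.005) = 1 + j2.55 → |·| ≈ 2.7391, ∠ ≈ 68.59°
|L| = 0.625 · 1 / (63.758 · 2.7391) ≈ 0.0035788
Gain = 20 log₁₀(0.0035788) ≈ -48.93 dB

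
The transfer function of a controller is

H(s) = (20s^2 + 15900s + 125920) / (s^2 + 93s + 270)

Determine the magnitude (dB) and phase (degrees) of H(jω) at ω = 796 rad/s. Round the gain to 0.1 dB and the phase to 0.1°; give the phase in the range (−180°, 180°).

28.9 dB, -38.6°

Substitute s = j796:
Numerator: 20(j796)^2 + 15900(j796) + 125920 = -12546400 + j12656400
Denominator: (j796)^2 + 93(j796) + 270 = -633346 + j74028
|N| = √(12546400² + 12656400²) ≈ 1.7821e+07, ∠N ≈ 134.75°
|D| = √(633346² + 74028²) ≈ 6.3766e+05, ∠D ≈ 173.33°
|H| = 1.7821e+07 / 6.3766e+05 ≈ 27.947
Gain = 20 log₁₀(27.947) ≈ 28.93 dB
∠H = 134.75° − 173.33° = -38.58°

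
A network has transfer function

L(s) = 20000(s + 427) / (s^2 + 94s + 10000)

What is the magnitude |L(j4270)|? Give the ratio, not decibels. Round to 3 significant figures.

At s = jω = j4270:
zero (s+427): 427 + j4270 → |·| = √(427²+4270²) = √18415229 ≈ 4291.3, ∠ = arctan(4270/427) ≈ 84.29°
quadratic: (j4270)² + 94·j4270 + 10000 = -18222900 + j401380 → |·| ≈ 1.8227e+07, ∠ ≈ 178.74°
|L| = 20000 · 4291.3 / 1.8227e+07 ≈ 4.7087

4.71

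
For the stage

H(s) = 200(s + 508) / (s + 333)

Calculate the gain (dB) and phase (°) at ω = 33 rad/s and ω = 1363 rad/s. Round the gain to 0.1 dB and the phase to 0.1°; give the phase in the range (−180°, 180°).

ω = 33: 49.7 dB, -1.9°; ω = 1363: 46.3 dB, -6.7°

At s = jω = j33:
zero (s+508): 508 + j33 → |·| = √(508²+33²) = √259153 ≈ 509.07, ∠ = arctan(33/508) ≈ 3.72°
pole (s+333): 333 + j33 → |·| = √(333²+33²) = √111978 ≈ 334.63, ∠ = arctan(33/333) ≈ 5.66°
|H| = 200 · 509.07 / 334.63 ≈ 304.26
Gain = 20 log₁₀(304.26) ≈ 49.66 dB
∠H = 3.72° − 5.66° = -1.94°

At s = jω = j1363:
zero (s+508): 508 + j1363 → |·| = √(508²+1363²) = √2115833 ≈ 1454.6, ∠ = arctan(1363/508) ≈ 69.56°
pole (s+333): 333 + j1363 → |·| = √(333²+1363²) = √1968658 ≈ 1403.1, ∠ = arctan(1363/333) ≈ 76.27°
|H| = 200 · 1454.6 / 1403.1 ≈ 207.34
Gain = 20 log₁₀(207.34) ≈ 46.33 dB
∠H = 69.56° − 76.27° = -6.71°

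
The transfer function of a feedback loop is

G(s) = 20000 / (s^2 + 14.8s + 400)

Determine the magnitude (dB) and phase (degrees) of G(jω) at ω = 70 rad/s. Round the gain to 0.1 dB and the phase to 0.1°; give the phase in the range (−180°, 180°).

12.7 dB, -167.0°

At s = jω = j70:
quadratic: (j70)² + 14.8·j70 + 400 = -4500 + j1036 → |·| ≈ 4617.7, ∠ ≈ 167.04°
|G| = 20000 / 4617.7 ≈ 4.3312
Gain = 20 log₁₀(4.3312) ≈ 12.73 dB
∠G = 0.00° − 167.04° = -167.04°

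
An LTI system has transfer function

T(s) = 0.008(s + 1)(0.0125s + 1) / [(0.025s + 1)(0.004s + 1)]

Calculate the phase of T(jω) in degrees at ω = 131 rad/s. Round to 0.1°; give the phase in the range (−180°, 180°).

47.5°

At ω = 131 rad/s:
zero (1 + j131·1) = 1 + j131 → |·| ≈ 131, ∠ ≈ 89.56°
zero (1 + j131·0.0125) = 1 + j1.6375 → |·| ≈ 1.9187, ∠ ≈ 58.59°
pole (1 + j131·0.025) = 1 + j3.275 → |·| ≈ 3.4243, ∠ ≈ 73.02°
pole (1 + j131·0.004) = 1 + j0.524 → |·| ≈ 1.129, ∠ ≈ 27.65°
∠T = (89.56° + 58.59°) − (73.02° + 27.65°) = 47.48°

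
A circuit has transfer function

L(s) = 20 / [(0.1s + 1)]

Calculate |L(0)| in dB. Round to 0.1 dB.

26.0 dB

L(0) = 20 · 1 / 1 = 20
20 log₁₀(20) ≈ 26.02 dB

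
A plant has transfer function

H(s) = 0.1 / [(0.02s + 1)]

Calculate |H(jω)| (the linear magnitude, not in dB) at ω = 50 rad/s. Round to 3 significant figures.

At ω = 50 rad/s:
pole (1 + j50·0.02) = 1 + j1 → |·| ≈ 1.4142, ∠ ≈ 45.00°
|H| = 0.1 · 1 / (1.4142) ≈ 0.070711

0.0707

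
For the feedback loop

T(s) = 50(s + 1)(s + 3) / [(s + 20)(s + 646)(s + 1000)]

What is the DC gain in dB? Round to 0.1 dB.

T(0) = 50·1·3 / (20·646·1000) ≈ 1.161e-05
20 log₁₀(1.161e-05) ≈ -98.70 dB

-98.7 dB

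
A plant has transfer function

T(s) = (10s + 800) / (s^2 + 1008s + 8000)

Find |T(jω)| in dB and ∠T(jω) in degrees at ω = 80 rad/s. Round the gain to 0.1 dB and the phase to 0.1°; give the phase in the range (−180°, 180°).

Substitute s = j80:
Numerator: 10(j80) + 800 = 800 + j800
Denominator: (j80)^2 + 1008(j80) + 8000 = 1600 + j80640
|N| = √(800² + 800²) ≈ 1131.4, ∠N ≈ 45.00°
|D| = √(1600² + 80640²) ≈ 80656, ∠D ≈ 88.86°
|T| = 1131.4 / 80656 ≈ 0.014027
Gain = 20 log₁₀(0.014027) ≈ -37.06 dB
∠T = 45.00° − 88.86° = -43.86°

-37.1 dB, -43.9°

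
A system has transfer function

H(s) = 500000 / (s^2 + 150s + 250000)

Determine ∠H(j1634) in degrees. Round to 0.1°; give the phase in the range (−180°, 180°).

At s = jω = j1634:
quadratic: (j1634)² + 150·j1634 + 250000 = -2419956 + j245100 → |·| ≈ 2.4323e+06, ∠ ≈ 174.22°
∠H = 0.00° − 174.22° = -174.22°

-174.2°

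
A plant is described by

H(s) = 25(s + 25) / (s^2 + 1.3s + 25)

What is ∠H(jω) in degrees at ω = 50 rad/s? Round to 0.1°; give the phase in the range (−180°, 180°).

-115.1°

At s = jω = j50:
zero (s+25): 25 + j50 → |·| = √(25²+50²) = √3125 ≈ 55.902, ∠ = arctan(50/25) ≈ 63.43°
quadratic: (j50)² + 1.3·j50 + 25 = -2475 + j65 → |·| ≈ 2475.9, ∠ ≈ 178.50°
∠H = 63.43° − 178.50° = -115.07°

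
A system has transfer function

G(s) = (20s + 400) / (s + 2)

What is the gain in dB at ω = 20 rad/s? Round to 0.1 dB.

29.0 dB

Substitute s = j20:
Numerator: 20(j20) + 400 = 400 + j400
Denominator: (j20) + 2 = 2 + j20
|N| = √(400² + 400²) ≈ 565.69, ∠N ≈ 45.00°
|D| = √(2² + 20²) ≈ 20.1, ∠D ≈ 84.29°
|G| = 565.69 / 20.1 ≈ 28.144
Gain = 20 log₁₀(28.144) ≈ 28.99 dB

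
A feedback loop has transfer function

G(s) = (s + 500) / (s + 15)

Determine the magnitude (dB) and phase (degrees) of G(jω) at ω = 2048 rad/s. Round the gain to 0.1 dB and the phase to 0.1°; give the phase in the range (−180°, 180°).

At s = jω = j2048:
zero (s+500): 500 + j2048 → |·| = √(500²+2048²) = √4444304 ≈ 2108.2, ∠ = arctan(2048/500) ≈ 76.28°
pole (s+15): 15 + j2048 → |·| = √(15²+2048²) = √4194529 ≈ 2048.1, ∠ = arctan(2048/15) ≈ 89.58°
|G| = 1 · 2108.2 / 2048.1 ≈ 1.0293
Gain = 20 log₁₀(1.0293) ≈ 0.25 dB
∠G = 76.28° − 89.58° = -13.30°

0.3 dB, -13.3°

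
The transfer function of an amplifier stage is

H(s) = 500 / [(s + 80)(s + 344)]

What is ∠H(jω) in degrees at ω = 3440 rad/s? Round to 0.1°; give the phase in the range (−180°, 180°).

At s = jω = j3440:
pole (s+80): 80 + j3440 → |·| = √(80²+3440²) = √11840000 ≈ 3440.9, ∠ = arctan(3440/80) ≈ 88.67°
pole (s+344): 344 + j3440 → |·| = √(344²+3440²) = √11951936 ≈ 3457.2, ∠ = arctan(3440/344) ≈ 84.29°
∠H = 0.00° − 172.96° = -172.96°

-173.0°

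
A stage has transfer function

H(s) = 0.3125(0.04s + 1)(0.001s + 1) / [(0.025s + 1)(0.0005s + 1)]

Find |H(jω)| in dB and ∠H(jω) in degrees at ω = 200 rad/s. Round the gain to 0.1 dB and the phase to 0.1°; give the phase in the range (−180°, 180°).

At ω = 200 rad/s:
zero (1 + j200·0.04) = 1 + j8 → |·| ≈ 8.0623, ∠ ≈ 82.87°
zero (1 + j200·0.001) = 1 + j0.2 → |·| ≈ 1.0198, ∠ ≈ 11.31°
pole (1 + j200·0.025) = 1 + j5 → |·| ≈ 5.099, ∠ ≈ 78.69°
pole (1 + j200·0.0005) = 1 + j0.1 → |·| ≈ 1.005, ∠ ≈ 5.71°
|H| = 0.3125 · 8.0623 · 1.0198 / (5.099 · 1.005) ≈ 0.50139
Gain = 20 log₁₀(0.50139) ≈ -6.00 dB
∠H = (82.87° + 11.31°) − (78.69° + 5.71°) = 9.78°

-6.0 dB, 9.8°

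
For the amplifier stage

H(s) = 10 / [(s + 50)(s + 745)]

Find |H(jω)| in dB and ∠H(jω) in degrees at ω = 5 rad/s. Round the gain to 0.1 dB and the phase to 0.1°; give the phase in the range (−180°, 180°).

At s = jω = j5:
pole (s+50): 50 + j5 → |·| = √(50²+5²) = √2525 ≈ 50.249, ∠ = arctan(5/50) ≈ 5.71°
pole (s+745): 745 + j5 → |·| = √(745²+5²) = √555050 ≈ 745.02, ∠ = arctan(5/745) ≈ 0.38°
|H| = 10 / 37437 ≈ 0.00026712
Gain = 20 log₁₀(0.00026712) ≈ -71.47 dB
∠H = 0.00° − 6.09° = -6.09°

-71.5 dB, -6.1°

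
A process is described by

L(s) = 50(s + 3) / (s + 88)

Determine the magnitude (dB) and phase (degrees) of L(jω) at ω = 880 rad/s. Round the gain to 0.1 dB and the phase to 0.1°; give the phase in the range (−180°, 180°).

At s = jω = j880:
zero (s+3): 3 + j880 → |·| = √(3²+880²) = √774409 ≈ 880.01, ∠ = arctan(880/3) ≈ 89.80°
pole (s+88): 88 + j880 → |·| = √(88²+880²) = √782144 ≈ 884.39, ∠ = arctan(880/88) ≈ 84.29°
|L| = 50 · 880.01 / 884.39 ≈ 49.752
Gain = 20 log₁₀(49.752) ≈ 33.94 dB
∠L = 89.80° − 84.29° = 5.51°

33.9 dB, 5.5°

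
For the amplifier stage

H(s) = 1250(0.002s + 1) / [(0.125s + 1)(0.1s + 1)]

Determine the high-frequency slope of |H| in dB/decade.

-20 dB/decade

Each pole contributes −20 dB/decade at high frequency; each zero contributes +20 dB/decade.
Net: 1 zero(s) − 2 pole(s) → -20 dB/decade.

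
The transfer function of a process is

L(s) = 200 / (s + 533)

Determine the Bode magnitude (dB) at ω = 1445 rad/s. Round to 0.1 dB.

-17.7 dB

Substitute s = j1445:
Numerator: 200 = 200 + j0
Denominator: (j1445) + 533 = 533 + j1445
|N| = √(200² + 0²) ≈ 200, ∠N ≈ 0.00°
|D| = √(533² + 1445²) ≈ 1540.2, ∠D ≈ 69.75°
|L| = 200 / 1540.2 ≈ 0.12985
Gain = 20 log₁₀(0.12985) ≈ -17.73 dB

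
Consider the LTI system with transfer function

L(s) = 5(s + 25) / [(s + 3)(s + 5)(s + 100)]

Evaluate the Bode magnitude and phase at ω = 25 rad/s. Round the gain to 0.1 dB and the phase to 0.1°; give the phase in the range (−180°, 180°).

At s = jω = j25:
zero (s+25): 25 + j25 → |·| = √(25²+25²) = √1250 ≈ 35.355, ∠ = arctan(25/25) ≈ 45.00°
pole (s+3): 3 + j25 → |·| = √(3²+25²) = √634 ≈ 25.179, ∠ = arctan(25/3) ≈ 83.16°
pole (s+5): 5 + j25 → |·| = √(5²+25²) = √650 ≈ 25.495, ∠ = arctan(25/5) ≈ 78.69°
pole (s+100): 100 + j25 → |·| = √(100²+25²) = √10625 ≈ 103.08, ∠ = arctan(25/100) ≈ 14.04°
|L| = 5 · 35.355 / 66171 ≈ 0.0026715
Gain = 20 log₁₀(0.0026715) ≈ -51.46 dB
∠L = 45.00° − 175.89° = -130.89°

-51.5 dB, -130.9°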